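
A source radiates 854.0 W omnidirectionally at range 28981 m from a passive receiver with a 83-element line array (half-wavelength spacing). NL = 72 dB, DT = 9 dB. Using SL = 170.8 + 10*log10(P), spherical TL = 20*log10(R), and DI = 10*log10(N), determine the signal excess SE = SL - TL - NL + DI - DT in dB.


Step 1: SL = 170.8 + 10*log10(854.0) = 200.11 dB
Step 2: TL = 20*log10(28981) = 89.24 dB
Step 3: DI = 10*log10(83) = 19.19 dB
Step 4: SE = SL - TL - NL + DI - DT = 200.11 - 89.24 - 72 + 19.19 - 9 = 49.06

49.06 dB


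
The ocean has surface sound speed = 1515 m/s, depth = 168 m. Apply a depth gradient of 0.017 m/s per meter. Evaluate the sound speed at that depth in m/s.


c = 1515 + 0.017 * 168 = 1517.856

1517.856 m/s


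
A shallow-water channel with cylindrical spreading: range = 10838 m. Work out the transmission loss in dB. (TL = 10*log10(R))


TL = 10*log10(10838) = 40.35

40.35 dB


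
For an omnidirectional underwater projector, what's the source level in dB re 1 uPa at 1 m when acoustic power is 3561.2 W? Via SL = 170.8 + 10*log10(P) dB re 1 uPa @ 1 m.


SL = 170.8 + 10*log10(3561.2) = 170.8 + 35.52 = 206.32

206.32 dB


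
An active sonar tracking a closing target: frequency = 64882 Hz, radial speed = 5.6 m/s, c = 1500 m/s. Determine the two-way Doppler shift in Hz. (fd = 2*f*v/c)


fd = 2*f*v/c = 2 * 64882 * 5.6 / 1500 = 484.45

484.45 Hz


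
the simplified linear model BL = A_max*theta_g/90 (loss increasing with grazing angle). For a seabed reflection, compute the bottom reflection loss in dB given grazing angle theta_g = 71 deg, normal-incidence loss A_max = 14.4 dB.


BL = A_max * theta_g / 90 = 14.4 * 71 / 90 = 11.36

11.36 dB


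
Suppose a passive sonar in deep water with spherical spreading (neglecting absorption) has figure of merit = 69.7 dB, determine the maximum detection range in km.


At max range FOM = TL, so 20*log10(R) = 69.7
R = 10^(69.7/20) = 3054.92 m = 3.05 km

3.05 km


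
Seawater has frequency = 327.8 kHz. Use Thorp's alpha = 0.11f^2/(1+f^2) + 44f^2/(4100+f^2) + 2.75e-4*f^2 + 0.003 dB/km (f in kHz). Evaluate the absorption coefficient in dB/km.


f^2 = 107452.84
alpha = 0.11*107452.84/(1+107452.84) + 44*107452.84/(4100+107452.84) + 2.75e-4*107452.84 + 0.003 = 72.045

72.045 dB/km


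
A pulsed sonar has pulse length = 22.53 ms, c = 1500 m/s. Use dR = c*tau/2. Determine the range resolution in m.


dR = c*tau/2 = 1500 * 22.53e-3 / 2 = 16.8975

16.8975 m


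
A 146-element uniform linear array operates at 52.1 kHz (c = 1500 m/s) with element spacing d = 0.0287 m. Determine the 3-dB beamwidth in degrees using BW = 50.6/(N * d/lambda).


0.35 deg


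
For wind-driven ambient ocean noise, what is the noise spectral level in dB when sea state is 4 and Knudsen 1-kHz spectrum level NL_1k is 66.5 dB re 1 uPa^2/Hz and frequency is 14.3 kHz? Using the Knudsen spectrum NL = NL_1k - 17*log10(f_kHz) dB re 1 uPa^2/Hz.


NL = NL_1k - 17*log10(f_kHz) = 66.5 - 17*log10(14.3) = 66.5 - (19.64) = 46.86

46.86 dB


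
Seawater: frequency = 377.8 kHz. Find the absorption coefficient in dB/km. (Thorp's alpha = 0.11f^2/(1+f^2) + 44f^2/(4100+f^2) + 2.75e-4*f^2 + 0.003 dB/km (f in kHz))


82.136 dB/km


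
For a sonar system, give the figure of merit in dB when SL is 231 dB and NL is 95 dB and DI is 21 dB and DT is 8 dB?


149 dB


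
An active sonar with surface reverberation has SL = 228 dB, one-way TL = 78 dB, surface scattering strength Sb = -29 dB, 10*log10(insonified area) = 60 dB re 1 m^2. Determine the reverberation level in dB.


RL = SL - 2*TL + Sb + 10*log10(A) = 228 - 2*78 + (-29) + 60 = 103

103 dB


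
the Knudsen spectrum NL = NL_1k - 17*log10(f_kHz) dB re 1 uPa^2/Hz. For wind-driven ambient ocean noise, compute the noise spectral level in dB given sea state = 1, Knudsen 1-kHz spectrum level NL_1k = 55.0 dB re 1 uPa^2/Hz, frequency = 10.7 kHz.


NL = NL_1k - 17*log10(f_kHz) = 55.0 - 17*log10(10.7) = 55.0 - (17.5) = 37.5

37.5 dB


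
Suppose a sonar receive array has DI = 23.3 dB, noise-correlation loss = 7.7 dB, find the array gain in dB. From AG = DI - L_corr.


AG = DI - L_corr = 23.3 - 7.7 = 15.6

15.6 dB


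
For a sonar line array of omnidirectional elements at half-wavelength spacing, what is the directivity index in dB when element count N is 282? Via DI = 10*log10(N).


24.5 dB


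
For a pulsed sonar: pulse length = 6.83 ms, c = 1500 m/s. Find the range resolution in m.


dR = c*tau/2 = 1500 * 6.83e-3 / 2 = 5.1225

5.1225 m


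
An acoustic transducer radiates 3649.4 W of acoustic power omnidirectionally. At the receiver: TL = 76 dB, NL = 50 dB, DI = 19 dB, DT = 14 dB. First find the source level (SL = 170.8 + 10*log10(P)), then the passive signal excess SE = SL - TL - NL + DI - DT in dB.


Step 1: SL = 170.8 + 10*log10(3649.4) = 206.42 dB
Step 2: SE = SL - TL - NL + DI - DT = 206.42 - 76 - 50 + 19 - 14 = 85.42

85.42 dB


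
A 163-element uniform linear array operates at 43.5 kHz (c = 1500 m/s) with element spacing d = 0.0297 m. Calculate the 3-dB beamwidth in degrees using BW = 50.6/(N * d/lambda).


Step 1: lambda = 1500/43500 = 0.03448 m
Step 2: d/lambda = 0.0297/0.03448 = 0.8614
Step 3: BW = 50.6/(N * d/lambda) = 50.6/(163 * 0.8614) = 0.36

0.36 deg


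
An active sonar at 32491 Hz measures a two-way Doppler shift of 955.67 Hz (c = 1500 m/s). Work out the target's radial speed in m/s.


From fd = 2*f*v/c, v = c*fd/(2*f) = 1500 * 955.67 / (2*32491) = 22.06

22.06 m/s


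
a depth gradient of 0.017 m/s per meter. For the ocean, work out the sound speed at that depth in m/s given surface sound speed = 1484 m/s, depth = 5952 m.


c = 1484 + 0.017 * 5952 = 1585.184

1585.184 m/s


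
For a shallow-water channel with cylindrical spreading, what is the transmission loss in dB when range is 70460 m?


TL = 10*log10(70460) = 48.48

48.48 dB


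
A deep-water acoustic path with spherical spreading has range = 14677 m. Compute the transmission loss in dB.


TL = 20*log10(14677) = 83.33

83.33 dB


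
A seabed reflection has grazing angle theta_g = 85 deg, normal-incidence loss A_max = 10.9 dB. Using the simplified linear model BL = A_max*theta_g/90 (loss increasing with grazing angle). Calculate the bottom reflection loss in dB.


BL = A_max * theta_g / 90 = 10.9 * 85 / 90 = 10.29

10.29 dB


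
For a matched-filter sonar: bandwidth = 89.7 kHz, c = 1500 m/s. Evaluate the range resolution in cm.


dR = c/(2*BW) = 1500 / (2 * 89.7e3) = 0.0084 m = 0.84 cm

0.84 cm


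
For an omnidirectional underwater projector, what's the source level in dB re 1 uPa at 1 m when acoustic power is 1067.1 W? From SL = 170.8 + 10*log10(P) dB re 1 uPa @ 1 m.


201.08 dB


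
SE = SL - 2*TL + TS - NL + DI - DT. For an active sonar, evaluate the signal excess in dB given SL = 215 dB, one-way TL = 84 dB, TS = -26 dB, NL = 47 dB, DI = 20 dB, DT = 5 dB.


-11 dB


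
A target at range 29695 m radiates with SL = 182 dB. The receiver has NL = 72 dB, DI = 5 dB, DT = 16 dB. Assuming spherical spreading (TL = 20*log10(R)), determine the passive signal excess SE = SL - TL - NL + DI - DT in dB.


Step 1: TL = 20*log10(29695) = 89.45 dB
Step 2: SE = 182 - 89.45 - 72 + 5 - 16 = 9.55

9.55 dB


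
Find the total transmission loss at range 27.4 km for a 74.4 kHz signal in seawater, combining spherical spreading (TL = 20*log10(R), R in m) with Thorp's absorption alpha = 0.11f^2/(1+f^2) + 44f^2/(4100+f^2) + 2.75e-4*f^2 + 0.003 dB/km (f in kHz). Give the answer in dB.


826.16 dB


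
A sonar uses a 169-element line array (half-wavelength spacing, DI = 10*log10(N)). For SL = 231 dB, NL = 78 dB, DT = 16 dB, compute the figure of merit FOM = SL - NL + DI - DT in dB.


Step 1: DI = 10*log10(169) = 22.28 dB
Step 2: FOM = SL - NL + DI - DT = 231 - 78 + 22.28 - 16 = 159.28

159.28 dB


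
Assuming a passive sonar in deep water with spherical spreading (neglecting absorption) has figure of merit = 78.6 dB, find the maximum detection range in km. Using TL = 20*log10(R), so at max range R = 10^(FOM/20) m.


At max range FOM = TL, so 20*log10(R) = 78.6
R = 10^(78.6/20) = 8511.38 m = 8.51 km

8.51 km


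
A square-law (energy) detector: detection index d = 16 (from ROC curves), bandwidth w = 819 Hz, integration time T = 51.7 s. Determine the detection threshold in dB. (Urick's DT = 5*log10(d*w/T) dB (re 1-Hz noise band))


DT = 5*log10(d*w/T) = 5*log10(16 * 819 / 51.7) = 5*log10(253.46) = 12.02

12.02 dB


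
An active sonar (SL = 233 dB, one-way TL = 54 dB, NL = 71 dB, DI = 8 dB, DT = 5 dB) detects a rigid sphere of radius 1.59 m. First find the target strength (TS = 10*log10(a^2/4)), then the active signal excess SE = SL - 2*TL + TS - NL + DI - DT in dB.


Step 1: TS = 10*log10(1.59^2/4) = -1.99 dB
Step 2: SE = SL - 2*TL + TS - NL + DI - DT = 233 - 2*54 + (-1.99) - 71 + 8 - 5 = 55.01

55.01 dB


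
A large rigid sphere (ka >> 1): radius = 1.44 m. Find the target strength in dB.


-2.85 dB


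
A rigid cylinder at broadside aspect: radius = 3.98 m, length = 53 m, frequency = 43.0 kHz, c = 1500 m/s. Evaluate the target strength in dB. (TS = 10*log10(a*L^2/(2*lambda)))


lambda = 1500/43000 = 0.03488 m
TS = 10*log10(3.98*53^2/(2*0.03488)) = 52.05

52.05 dB


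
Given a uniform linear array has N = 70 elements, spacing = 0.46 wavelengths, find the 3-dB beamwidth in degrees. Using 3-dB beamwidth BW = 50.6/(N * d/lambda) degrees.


1.57 deg


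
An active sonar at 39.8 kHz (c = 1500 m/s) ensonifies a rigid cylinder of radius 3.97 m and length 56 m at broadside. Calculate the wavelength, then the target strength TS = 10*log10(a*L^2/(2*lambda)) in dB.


Step 1: lambda = c/f = 1500/39800 = 0.03769 m
Step 2: TS = 10*log10(a*L^2/(2*lambda)) = 10*log10(3.97*56^2/(2*0.03769)) = 52.18

52.18 dB


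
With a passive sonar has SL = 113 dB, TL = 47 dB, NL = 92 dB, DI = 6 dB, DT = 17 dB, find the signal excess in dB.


SE = SL - TL - NL + DI - DT = 113 - 47 - 92 + 6 - 17 = -37

-37 dB


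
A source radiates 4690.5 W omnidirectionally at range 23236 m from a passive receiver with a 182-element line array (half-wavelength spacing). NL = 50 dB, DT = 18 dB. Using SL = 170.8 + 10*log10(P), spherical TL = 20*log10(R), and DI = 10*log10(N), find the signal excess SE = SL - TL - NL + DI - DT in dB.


74.79 dB


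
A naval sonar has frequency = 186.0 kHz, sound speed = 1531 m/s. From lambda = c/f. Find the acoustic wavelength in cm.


lambda = c/f = 1531 / 186000 = 0.0082 m = 0.82 cm

0.82 cm


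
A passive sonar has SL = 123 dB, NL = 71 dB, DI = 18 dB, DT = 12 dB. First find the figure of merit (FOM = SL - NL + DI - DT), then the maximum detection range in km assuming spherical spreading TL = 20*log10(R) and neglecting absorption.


Step 1: FOM = SL - NL + DI - DT = 123 - 71 + 18 - 12 = 58 dB
Step 2: at max range FOM = TL = 20*log10(R), so R = 10^(58/20) = 794.33 m = 0.79 km

0.79 km


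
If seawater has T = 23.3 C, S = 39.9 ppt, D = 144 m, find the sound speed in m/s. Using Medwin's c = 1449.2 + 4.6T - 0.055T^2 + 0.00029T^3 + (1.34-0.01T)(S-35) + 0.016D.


c = 1449.2 + 4.6*23.3 - 0.055*23.3^2 + 0.00029*23.3^3 + (1.34 - 0.01*23.3)*(39.9 - 35) + 0.016*144 = 1537.92

1537.92 m/s


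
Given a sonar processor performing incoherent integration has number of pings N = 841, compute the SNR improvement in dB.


Gain = 5*log10(841) = 14.62

14.62 dB


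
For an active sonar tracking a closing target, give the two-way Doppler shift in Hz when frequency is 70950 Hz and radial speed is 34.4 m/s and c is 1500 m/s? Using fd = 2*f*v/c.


fd = 2*f*v/c = 2 * 70950 * 34.4 / 1500 = 3254.24

3254.24 Hz


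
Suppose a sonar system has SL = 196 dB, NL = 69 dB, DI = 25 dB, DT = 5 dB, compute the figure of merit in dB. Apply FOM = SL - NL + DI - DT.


FOM = SL - NL + DI - DT = 196 - 69 + 25 - 5 = 147

147 dB


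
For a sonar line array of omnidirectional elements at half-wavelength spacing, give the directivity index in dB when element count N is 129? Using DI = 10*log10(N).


DI = 10*log10(129) = 21.11

21.11 dB


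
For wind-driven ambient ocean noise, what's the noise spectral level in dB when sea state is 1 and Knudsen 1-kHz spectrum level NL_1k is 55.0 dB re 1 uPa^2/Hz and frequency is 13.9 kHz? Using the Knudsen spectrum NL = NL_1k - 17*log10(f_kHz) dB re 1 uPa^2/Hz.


35.57 dB


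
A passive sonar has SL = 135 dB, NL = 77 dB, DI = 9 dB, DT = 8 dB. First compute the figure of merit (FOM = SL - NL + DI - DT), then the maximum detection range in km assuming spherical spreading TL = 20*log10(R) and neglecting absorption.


Step 1: FOM = SL - NL + DI - DT = 135 - 77 + 9 - 8 = 59 dB
Step 2: at max range FOM = TL = 20*log10(R), so R = 10^(59/20) = 891.25 m = 0.89 km

0.89 km


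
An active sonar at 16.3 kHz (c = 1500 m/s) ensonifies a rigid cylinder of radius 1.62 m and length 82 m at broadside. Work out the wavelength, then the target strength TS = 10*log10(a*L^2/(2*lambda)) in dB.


Step 1: lambda = c/f = 1500/16300 = 0.09202 m
Step 2: TS = 10*log10(a*L^2/(2*lambda)) = 10*log10(1.62*82^2/(2*0.09202)) = 47.72

47.72 dB


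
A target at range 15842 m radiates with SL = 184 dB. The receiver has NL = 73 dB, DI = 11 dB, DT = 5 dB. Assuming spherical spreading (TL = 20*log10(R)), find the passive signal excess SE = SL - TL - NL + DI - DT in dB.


Step 1: TL = 20*log10(15842) = 84.0 dB
Step 2: SE = 184 - 84.0 - 73 + 11 - 5 = 33.0

33.0 dB


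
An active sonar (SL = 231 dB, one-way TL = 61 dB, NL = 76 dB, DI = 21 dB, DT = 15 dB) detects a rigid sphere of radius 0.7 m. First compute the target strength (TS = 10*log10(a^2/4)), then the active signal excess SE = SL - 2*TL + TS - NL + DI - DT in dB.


Step 1: TS = 10*log10(0.7^2/4) = -9.12 dB
Step 2: SE = SL - 2*TL + TS - NL + DI - DT = 231 - 2*61 + (-9.12) - 76 + 21 - 15 = 29.88

29.88 dB


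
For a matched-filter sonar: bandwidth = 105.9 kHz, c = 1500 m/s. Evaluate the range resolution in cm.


0.71 cm


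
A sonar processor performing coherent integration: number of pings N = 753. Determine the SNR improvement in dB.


Gain = 10*log10(753) = 28.77

28.77 dB


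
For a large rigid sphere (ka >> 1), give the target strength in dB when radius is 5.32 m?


TS = 10*log10(5.32^2 / 4) = 10*log10(7.0756) = 8.5

8.5 dB


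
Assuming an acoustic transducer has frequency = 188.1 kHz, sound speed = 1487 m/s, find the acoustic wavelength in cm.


lambda = c/f = 1487 / 188100 = 0.0079 m = 0.79 cm

0.79 cm


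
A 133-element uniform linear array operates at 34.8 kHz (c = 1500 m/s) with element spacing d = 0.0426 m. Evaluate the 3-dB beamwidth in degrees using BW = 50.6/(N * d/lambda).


Step 1: lambda = 1500/34800 = 0.0431 m
Step 2: d/lambda = 0.0426/0.0431 = 0.9884
Step 3: BW = 50.6/(N * d/lambda) = 50.6/(133 * 0.9884) = 0.38

0.38 deg


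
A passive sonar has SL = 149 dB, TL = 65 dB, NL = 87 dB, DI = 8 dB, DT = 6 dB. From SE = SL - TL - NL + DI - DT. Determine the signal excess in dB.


-1 dB


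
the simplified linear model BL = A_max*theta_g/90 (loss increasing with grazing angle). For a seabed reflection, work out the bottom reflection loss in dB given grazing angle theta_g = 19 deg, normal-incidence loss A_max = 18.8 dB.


3.97 dB


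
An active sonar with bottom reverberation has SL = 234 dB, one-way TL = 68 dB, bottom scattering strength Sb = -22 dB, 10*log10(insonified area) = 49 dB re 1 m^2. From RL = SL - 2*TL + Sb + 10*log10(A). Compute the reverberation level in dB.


RL = SL - 2*TL + Sb + 10*log10(A) = 234 - 2*68 + (-22) + 49 = 125

125 dB


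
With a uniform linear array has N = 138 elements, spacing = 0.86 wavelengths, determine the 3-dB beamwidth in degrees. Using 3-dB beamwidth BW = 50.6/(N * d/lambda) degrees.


BW = 50.6 / (138 * 0.86) = 50.6 / 118.68 = 0.43

0.43 deg


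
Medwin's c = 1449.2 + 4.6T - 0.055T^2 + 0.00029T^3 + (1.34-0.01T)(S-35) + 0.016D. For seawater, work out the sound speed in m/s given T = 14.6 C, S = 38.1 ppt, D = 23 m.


1509.61 m/s


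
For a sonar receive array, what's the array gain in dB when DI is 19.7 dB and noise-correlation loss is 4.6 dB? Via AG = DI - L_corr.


15.1 dB


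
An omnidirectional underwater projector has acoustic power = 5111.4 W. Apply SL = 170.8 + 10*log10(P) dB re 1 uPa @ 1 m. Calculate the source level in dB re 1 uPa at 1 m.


207.89 dB


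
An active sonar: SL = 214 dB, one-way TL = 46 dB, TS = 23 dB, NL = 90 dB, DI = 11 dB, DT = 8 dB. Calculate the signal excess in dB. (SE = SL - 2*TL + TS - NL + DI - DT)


SE = SL - 2*TL + TS - NL + DI - DT = 214 - 2*46 + (23) - 90 + 11 - 8 = 58

58 dB


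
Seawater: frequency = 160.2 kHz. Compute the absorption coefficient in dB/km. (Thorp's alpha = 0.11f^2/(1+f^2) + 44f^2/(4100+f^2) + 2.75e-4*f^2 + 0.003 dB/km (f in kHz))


45.11 dB/km


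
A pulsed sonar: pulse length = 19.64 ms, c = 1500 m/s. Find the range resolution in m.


dR = c*tau/2 = 1500 * 19.64e-3 / 2 = 14.73

14.73 m


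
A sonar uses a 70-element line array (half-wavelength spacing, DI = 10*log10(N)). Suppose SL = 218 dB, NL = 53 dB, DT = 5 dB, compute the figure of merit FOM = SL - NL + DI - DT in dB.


178.45 dB


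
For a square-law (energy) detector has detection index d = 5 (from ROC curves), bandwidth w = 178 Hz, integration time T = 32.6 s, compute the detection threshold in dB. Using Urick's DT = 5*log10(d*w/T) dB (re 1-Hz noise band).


DT = 5*log10(d*w/T) = 5*log10(5 * 178 / 32.6) = 5*log10(27.3) = 7.18

7.18 dB


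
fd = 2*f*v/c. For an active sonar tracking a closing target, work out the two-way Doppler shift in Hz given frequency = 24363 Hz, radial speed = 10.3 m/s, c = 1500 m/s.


334.59 Hz


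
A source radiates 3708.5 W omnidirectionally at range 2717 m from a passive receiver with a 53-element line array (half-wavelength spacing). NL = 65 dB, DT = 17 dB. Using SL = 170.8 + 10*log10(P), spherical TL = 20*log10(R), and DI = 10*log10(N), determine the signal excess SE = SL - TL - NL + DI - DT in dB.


Step 1: SL = 170.8 + 10*log10(3708.5) = 206.49 dB
Step 2: TL = 20*log10(2717) = 68.68 dB
Step 3: DI = 10*log10(53) = 17.24 dB
Step 4: SE = SL - TL - NL + DI - DT = 206.49 - 68.68 - 65 + 17.24 - 17 = 73.05

73.05 dB


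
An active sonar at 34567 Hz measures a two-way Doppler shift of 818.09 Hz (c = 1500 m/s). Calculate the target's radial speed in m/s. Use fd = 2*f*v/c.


From fd = 2*f*v/c, v = c*fd/(2*f) = 1500 * 818.09 / (2*34567) = 17.75

17.75 m/s


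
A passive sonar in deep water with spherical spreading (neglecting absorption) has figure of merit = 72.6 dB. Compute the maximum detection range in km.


At max range FOM = TL, so 20*log10(R) = 72.6
R = 10^(72.6/20) = 4265.8 m = 4.27 km

4.27 km


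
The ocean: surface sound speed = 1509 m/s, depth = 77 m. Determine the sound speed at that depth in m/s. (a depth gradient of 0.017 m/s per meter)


c = 1509 + 0.017 * 77 = 1510.309

1510.309 m/s


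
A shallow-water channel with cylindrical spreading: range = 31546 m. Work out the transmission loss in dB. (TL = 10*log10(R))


TL = 10*log10(31546) = 44.99

44.99 dB


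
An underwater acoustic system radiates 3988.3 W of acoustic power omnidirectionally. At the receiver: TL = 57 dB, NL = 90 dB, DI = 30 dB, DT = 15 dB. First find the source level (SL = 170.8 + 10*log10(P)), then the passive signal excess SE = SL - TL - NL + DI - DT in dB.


Step 1: SL = 170.8 + 10*log10(3988.3) = 206.81 dB
Step 2: SE = SL - TL - NL + DI - DT = 206.81 - 57 - 90 + 30 - 15 = 74.81

74.81 dB


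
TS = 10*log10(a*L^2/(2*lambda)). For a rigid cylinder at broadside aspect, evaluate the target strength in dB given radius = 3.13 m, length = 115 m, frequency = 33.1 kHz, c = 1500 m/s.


56.6 dB


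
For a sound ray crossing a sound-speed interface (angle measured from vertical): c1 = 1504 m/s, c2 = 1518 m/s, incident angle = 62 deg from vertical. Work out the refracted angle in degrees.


63.02 deg


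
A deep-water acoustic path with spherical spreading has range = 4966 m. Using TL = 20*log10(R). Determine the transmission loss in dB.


TL = 20*log10(4966) = 73.92

73.92 dB


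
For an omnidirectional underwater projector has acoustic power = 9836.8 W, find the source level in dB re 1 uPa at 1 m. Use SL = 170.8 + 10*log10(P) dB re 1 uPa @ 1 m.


SL = 170.8 + 10*log10(9836.8) = 170.8 + 39.93 = 210.73

210.73 dB


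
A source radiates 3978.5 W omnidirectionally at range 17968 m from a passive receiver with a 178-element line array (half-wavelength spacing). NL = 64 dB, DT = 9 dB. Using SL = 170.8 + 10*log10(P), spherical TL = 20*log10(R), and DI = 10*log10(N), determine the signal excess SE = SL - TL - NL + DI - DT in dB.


Step 1: SL = 170.8 + 10*log10(3978.5) = 206.8 dB
Step 2: TL = 20*log10(17968) = 85.09 dB
Step 3: DI = 10*log10(178) = 22.5 dB
Step 4: SE = SL - TL - NL + DI - DT = 206.8 - 85.09 - 64 + 22.5 - 9 = 71.21

71.21 dB


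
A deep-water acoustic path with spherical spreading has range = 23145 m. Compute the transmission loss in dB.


TL = 20*log10(23145) = 87.29

87.29 dB


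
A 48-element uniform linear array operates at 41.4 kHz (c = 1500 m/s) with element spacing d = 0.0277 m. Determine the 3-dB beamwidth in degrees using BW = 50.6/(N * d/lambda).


Step 1: lambda = 1500/41400 = 0.03623 m
Step 2: d/lambda = 0.0277/0.03623 = 0.7646
Step 3: BW = 50.6/(N * d/lambda) = 50.6/(48 * 0.7646) = 1.38

1.38 deg


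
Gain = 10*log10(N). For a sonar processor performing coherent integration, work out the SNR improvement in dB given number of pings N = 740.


Gain = 10*log10(740) = 28.69

28.69 dB


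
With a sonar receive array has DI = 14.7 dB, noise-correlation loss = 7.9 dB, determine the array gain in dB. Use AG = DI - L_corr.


AG = DI - L_corr = 14.7 - 7.9 = 6.8

6.8 dB


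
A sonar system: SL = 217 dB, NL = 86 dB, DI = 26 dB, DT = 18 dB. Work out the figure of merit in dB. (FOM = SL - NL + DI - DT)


139 dB


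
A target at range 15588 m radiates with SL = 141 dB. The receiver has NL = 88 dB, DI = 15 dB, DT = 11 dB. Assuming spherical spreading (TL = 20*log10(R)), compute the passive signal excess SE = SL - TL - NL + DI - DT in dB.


Step 1: TL = 20*log10(15588) = 83.86 dB
Step 2: SE = 141 - 83.86 - 88 + 15 - 11 = -26.86

-26.86 dB


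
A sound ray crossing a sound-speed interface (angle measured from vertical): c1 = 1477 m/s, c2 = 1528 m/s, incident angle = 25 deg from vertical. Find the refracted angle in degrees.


25.93 deg


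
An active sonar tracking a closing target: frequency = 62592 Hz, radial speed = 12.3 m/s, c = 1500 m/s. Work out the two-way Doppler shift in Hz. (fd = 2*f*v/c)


fd = 2*f*v/c = 2 * 62592 * 12.3 / 1500 = 1026.51

1026.51 Hz


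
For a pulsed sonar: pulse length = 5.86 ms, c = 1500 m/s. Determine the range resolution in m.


4.395 m


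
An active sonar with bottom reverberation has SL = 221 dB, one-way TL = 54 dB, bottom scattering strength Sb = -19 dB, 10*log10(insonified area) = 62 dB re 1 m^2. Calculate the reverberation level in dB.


RL = SL - 2*TL + Sb + 10*log10(A) = 221 - 2*54 + (-19) + 62 = 156

156 dB


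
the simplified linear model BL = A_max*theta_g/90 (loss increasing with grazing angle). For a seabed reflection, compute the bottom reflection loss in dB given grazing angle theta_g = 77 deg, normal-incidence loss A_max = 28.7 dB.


BL = A_max * theta_g / 90 = 28.7 * 77 / 90 = 24.55

24.55 dB


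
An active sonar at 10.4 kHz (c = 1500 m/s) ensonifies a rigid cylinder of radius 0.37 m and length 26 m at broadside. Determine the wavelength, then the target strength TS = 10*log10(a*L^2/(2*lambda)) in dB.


Step 1: lambda = c/f = 1500/10400 = 0.14423 m
Step 2: TS = 10*log10(a*L^2/(2*lambda)) = 10*log10(0.37*26^2/(2*0.14423)) = 29.38

29.38 dB


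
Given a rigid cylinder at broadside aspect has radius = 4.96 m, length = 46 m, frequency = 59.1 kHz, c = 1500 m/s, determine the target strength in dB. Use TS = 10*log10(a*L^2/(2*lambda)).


lambda = 1500/59100 = 0.02538 m
TS = 10*log10(4.96*46^2/(2*0.02538)) = 53.15

53.15 dB


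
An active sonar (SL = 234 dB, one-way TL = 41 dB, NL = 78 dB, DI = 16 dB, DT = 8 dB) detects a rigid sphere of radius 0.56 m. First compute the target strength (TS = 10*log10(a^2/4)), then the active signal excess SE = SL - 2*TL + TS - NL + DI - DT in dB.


Step 1: TS = 10*log10(0.56^2/4) = -11.06 dB
Step 2: SE = SL - 2*TL + TS - NL + DI - DT = 234 - 2*41 + (-11.06) - 78 + 16 - 8 = 70.94

70.94 dB


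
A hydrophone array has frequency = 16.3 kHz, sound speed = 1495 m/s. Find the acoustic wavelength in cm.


lambda = c/f = 1495 / 16300 = 0.0917 m = 9.17 cm

9.17 cm


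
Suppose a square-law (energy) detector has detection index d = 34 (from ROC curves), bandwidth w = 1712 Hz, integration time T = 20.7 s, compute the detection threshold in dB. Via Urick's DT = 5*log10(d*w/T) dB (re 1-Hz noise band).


DT = 5*log10(d*w/T) = 5*log10(34 * 1712 / 20.7) = 5*log10(2811.98) = 17.25

17.25 dB


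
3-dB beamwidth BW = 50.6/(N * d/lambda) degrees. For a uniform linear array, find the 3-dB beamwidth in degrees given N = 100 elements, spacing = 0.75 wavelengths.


0.67 deg


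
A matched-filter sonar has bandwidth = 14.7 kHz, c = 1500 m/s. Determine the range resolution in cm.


5.1 cm


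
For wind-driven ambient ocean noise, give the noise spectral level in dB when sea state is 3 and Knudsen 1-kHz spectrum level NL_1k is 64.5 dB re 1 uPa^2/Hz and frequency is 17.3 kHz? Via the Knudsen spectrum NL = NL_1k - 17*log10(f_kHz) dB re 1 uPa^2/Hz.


NL = NL_1k - 17*log10(f_kHz) = 64.5 - 17*log10(17.3) = 64.5 - (21.05) = 43.45

43.45 dB


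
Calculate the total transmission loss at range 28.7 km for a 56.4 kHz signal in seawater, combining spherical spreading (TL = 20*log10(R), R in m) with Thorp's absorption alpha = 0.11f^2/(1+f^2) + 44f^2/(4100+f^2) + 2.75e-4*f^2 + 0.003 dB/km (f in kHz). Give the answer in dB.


Step 1 (Thorp): alpha = 0.11*3180.96/(1+3180.96) + 44*3180.96/(4100+3180.96) + 2.75e-4*3180.96 + 0.003 = 20.2108 dB/km
Step 2: TL_spread = 20*log10(28700) = 89.16 dB
Step 3: TL_abs = alpha*R = 20.2108 * 28.7 = 580.05 dB
Step 4: TL_total = 89.16 + 580.05 = 669.21

669.21 dB


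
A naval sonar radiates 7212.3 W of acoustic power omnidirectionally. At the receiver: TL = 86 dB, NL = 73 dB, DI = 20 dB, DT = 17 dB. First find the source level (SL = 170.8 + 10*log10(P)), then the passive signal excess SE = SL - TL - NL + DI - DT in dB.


Step 1: SL = 170.8 + 10*log10(7212.3) = 209.38 dB
Step 2: SE = SL - TL - NL + DI - DT = 209.38 - 86 - 73 + 20 - 17 = 53.38

53.38 dB


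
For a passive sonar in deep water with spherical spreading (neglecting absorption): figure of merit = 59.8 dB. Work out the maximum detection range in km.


At max range FOM = TL, so 20*log10(R) = 59.8
R = 10^(59.8/20) = 977.24 m = 0.98 km

0.98 km


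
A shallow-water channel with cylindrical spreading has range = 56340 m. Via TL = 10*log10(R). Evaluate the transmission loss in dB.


47.51 dB


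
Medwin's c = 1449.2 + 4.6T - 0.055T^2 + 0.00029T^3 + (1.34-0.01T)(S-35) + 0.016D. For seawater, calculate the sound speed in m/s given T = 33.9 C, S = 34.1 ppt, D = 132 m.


c = 1449.2 + 4.6*33.9 - 0.055*33.9^2 + 0.00029*33.9^3 + (1.34 - 0.01*33.9)*(34.1 - 35) + 0.016*132 = 1554.44

1554.44 m/s


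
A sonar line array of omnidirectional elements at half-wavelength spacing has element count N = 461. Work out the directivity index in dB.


26.64 dB


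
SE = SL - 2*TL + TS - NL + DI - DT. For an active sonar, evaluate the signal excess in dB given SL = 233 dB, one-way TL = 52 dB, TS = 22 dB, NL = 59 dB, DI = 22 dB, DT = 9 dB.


SE = SL - 2*TL + TS - NL + DI - DT = 233 - 2*52 + (22) - 59 + 22 - 9 = 105

105 dB


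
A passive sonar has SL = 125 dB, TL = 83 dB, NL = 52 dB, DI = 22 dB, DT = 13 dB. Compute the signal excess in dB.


SE = SL - TL - NL + DI - DT = 125 - 83 - 52 + 22 - 13 = -1

-1 dB


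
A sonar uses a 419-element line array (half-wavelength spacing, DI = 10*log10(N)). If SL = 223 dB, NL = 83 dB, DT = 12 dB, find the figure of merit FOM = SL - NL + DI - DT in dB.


Step 1: DI = 10*log10(419) = 26.22 dB
Step 2: FOM = SL - NL + DI - DT = 223 - 83 + 26.22 - 12 = 154.22

154.22 dB


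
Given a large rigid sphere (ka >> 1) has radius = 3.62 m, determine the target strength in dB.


TS = 10*log10(3.62^2 / 4) = 10*log10(3.2761) = 5.15

5.15 dB


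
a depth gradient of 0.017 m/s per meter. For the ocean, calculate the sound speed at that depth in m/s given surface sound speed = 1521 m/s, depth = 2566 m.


c = 1521 + 0.017 * 2566 = 1564.622

1564.622 m/s


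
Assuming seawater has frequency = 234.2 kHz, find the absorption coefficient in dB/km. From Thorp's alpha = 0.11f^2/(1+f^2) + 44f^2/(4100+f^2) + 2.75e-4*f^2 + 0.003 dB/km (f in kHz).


f^2 = 54849.64
alpha = 0.11*54849.64/(1+54849.64) + 44*54849.64/(4100+54849.64) + 2.75e-4*54849.64 + 0.003 = 56.136

56.136 dB/km


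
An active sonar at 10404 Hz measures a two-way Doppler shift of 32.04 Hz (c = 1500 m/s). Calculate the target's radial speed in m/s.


From fd = 2*f*v/c, v = c*fd/(2*f) = 1500 * 32.04 / (2*10404) = 2.31

2.31 m/s


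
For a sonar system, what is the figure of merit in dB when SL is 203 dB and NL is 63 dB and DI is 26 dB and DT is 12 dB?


FOM = SL - NL + DI - DT = 203 - 63 + 26 - 12 = 154

154 dB


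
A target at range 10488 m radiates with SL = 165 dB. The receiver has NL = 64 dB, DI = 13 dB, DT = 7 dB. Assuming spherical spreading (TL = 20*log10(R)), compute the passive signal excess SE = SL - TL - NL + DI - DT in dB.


Step 1: TL = 20*log10(10488) = 80.41 dB
Step 2: SE = 165 - 80.41 - 64 + 13 - 7 = 26.59

26.59 dB


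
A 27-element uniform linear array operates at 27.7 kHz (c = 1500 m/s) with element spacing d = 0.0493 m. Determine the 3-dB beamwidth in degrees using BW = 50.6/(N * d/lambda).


2.06 deg


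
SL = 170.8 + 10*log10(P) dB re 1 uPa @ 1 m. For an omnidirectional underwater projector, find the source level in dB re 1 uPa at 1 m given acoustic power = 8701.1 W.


SL = 170.8 + 10*log10(8701.1) = 170.8 + 39.4 = 210.2

210.2 dB


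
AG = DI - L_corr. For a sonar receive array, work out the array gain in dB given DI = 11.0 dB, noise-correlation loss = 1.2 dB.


AG = DI - L_corr = 11.0 - 1.2 = 9.8

9.8 dB


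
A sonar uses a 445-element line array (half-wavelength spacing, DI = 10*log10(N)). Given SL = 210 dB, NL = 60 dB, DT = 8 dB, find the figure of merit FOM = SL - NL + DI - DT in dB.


Step 1: DI = 10*log10(445) = 26.48 dB
Step 2: FOM = SL - NL + DI - DT = 210 - 60 + 26.48 - 8 = 168.48

168.48 dB


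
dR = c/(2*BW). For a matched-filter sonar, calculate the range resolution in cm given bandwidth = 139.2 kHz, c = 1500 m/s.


0.54 cm


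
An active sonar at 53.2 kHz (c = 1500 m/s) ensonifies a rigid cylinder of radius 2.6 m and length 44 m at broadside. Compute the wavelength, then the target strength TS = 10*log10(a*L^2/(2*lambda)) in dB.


Step 1: lambda = c/f = 1500/53200 = 0.0282 m
Step 2: TS = 10*log10(a*L^2/(2*lambda)) = 10*log10(2.6*44^2/(2*0.0282)) = 49.51

49.51 dB


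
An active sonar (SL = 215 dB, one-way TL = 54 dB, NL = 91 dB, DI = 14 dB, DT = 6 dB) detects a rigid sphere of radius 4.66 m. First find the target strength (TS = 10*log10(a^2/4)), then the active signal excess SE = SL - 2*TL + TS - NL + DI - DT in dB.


Step 1: TS = 10*log10(4.66^2/4) = 7.35 dB
Step 2: SE = SL - 2*TL + TS - NL + DI - DT = 215 - 2*54 + (7.35) - 91 + 14 - 6 = 31.35

31.35 dB


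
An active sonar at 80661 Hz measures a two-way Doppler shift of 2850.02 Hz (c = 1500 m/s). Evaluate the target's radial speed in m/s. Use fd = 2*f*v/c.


From fd = 2*f*v/c, v = c*fd/(2*f) = 1500 * 2850.02 / (2*80661) = 26.5

26.5 m/s


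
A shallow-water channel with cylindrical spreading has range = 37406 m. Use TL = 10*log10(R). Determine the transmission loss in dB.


TL = 10*log10(37406) = 45.73

45.73 dB


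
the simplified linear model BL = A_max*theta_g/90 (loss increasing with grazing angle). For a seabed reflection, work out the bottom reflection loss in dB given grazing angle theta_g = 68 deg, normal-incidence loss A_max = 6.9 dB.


BL = A_max * theta_g / 90 = 6.9 * 68 / 90 = 5.21

5.21 dB


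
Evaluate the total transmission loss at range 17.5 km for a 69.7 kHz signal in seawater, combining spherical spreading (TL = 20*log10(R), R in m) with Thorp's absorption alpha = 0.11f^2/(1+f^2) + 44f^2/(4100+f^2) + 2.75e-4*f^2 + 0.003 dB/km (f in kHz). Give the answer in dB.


527.8 dB


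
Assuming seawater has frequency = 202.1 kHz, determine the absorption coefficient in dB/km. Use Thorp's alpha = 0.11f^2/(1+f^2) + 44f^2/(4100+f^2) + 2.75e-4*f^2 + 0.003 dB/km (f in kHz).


f^2 = 40844.41
alpha = 0.11*40844.41/(1+40844.41) + 44*40844.41/(4100+40844.41) + 2.75e-4*40844.41 + 0.003 = 51.331

51.331 dB/km


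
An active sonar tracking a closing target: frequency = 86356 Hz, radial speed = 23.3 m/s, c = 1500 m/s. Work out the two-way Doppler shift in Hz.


fd = 2*f*v/c = 2 * 86356 * 23.3 / 1500 = 2682.79

2682.79 Hz


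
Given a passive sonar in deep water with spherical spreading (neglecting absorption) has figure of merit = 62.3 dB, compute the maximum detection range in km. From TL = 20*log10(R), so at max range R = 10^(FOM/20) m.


At max range FOM = TL, so 20*log10(R) = 62.3
R = 10^(62.3/20) = 1303.17 m = 1.3 km

1.3 km


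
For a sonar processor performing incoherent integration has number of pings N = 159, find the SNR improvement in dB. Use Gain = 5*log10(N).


11.01 dB


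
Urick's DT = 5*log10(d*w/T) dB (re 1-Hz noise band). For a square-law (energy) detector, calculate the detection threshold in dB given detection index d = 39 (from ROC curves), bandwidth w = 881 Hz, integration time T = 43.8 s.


14.47 dB


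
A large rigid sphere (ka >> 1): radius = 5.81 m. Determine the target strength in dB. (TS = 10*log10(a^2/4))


TS = 10*log10(5.81^2 / 4) = 10*log10(8.439025) = 9.26

9.26 dB


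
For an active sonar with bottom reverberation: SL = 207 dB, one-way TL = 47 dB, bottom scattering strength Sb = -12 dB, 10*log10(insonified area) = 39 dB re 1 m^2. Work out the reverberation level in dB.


RL = SL - 2*TL + Sb + 10*log10(A) = 207 - 2*47 + (-12) + 39 = 140

140 dB


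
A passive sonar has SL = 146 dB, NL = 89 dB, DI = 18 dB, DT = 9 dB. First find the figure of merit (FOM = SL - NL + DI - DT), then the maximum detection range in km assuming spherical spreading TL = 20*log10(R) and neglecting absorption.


Step 1: FOM = SL - NL + DI - DT = 146 - 89 + 18 - 9 = 66 dB
Step 2: at max range FOM = TL = 20*log10(R), so R = 10^(66/20) = 1995.26 m = 2.0 km

2.0 km


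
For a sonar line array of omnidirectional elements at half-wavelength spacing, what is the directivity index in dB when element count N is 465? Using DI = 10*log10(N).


26.67 dB


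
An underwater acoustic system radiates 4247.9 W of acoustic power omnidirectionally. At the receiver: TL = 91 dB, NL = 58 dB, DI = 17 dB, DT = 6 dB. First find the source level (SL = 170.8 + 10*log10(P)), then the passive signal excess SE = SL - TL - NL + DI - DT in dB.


Step 1: SL = 170.8 + 10*log10(4247.9) = 207.08 dB
Step 2: SE = SL - TL - NL + DI - DT = 207.08 - 91 - 58 + 17 - 6 = 69.08

69.08 dB


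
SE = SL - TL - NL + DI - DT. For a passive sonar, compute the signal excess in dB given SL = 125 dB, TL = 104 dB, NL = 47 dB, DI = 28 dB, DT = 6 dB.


SE = SL - TL - NL + DI - DT = 125 - 104 - 47 + 28 - 6 = -4

-4 dB


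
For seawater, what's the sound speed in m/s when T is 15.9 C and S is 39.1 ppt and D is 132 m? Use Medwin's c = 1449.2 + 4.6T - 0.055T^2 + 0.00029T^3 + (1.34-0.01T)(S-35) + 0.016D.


1516.56 m/s


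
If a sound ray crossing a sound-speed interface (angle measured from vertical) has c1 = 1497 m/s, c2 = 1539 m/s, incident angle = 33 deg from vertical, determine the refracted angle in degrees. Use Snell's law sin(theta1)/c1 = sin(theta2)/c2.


34.05 deg


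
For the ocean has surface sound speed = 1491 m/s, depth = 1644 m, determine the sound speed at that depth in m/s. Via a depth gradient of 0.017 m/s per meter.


1518.948 m/s


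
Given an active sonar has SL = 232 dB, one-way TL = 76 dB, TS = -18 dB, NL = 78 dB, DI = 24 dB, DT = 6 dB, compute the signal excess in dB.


SE = SL - 2*TL + TS - NL + DI - DT = 232 - 2*76 + (-18) - 78 + 24 - 6 = 2

2 dB


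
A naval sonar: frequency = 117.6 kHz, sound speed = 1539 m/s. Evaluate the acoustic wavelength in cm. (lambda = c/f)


1.31 cm


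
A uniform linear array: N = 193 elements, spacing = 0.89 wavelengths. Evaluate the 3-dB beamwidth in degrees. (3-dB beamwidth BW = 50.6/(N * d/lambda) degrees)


BW = 50.6 / (193 * 0.89) = 50.6 / 171.77 = 0.29

0.29 deg


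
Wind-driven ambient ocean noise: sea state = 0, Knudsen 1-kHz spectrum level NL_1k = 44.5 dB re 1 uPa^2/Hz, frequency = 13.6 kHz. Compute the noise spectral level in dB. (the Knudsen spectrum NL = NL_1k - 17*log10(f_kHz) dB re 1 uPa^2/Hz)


NL = NL_1k - 17*log10(f_kHz) = 44.5 - 17*log10(13.6) = 44.5 - (19.27) = 25.23

25.23 dB


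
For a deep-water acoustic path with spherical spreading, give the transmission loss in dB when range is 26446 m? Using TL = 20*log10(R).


TL = 20*log10(26446) = 88.45

88.45 dB


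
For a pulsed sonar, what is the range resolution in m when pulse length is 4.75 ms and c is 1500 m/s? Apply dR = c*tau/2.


dR = c*tau/2 = 1500 * 4.75e-3 / 2 = 3.5625

3.5625 m


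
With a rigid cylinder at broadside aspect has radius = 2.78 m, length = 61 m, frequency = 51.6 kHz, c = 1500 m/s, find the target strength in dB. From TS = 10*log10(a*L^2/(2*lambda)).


lambda = 1500/51600 = 0.02907 m
TS = 10*log10(2.78*61^2/(2*0.02907)) = 52.5

52.5 dB


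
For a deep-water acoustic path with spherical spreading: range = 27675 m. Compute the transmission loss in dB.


TL = 20*log10(27675) = 88.84

88.84 dB


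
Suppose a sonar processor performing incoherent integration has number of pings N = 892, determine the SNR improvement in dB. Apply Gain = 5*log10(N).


Gain = 5*log10(892) = 14.75

14.75 dB


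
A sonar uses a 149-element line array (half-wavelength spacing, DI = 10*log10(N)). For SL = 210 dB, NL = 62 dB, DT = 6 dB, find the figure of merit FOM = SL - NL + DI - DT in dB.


163.73 dB


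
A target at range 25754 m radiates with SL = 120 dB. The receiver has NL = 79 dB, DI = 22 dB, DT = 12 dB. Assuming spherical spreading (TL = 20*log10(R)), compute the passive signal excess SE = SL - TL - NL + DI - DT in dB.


Step 1: TL = 20*log10(25754) = 88.22 dB
Step 2: SE = 120 - 88.22 - 79 + 22 - 12 = -37.22

-37.22 dB


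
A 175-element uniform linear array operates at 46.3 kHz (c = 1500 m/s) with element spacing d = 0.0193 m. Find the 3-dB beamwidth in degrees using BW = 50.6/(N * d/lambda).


0.49 deg


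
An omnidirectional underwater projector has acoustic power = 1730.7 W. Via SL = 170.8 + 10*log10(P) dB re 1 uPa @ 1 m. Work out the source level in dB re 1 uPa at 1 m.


SL = 170.8 + 10*log10(1730.7) = 170.8 + 32.38 = 203.18

203.18 dB


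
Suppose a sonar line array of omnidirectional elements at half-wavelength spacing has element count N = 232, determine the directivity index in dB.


DI = 10*log10(232) = 23.65

23.65 dB


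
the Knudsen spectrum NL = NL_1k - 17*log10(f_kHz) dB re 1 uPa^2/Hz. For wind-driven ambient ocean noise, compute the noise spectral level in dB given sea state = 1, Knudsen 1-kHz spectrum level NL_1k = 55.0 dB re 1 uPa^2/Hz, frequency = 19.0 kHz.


33.26 dB


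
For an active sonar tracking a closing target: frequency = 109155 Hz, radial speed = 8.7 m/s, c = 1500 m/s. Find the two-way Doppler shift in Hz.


fd = 2*f*v/c = 2 * 109155 * 8.7 / 1500 = 1266.2

1266.2 Hz
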